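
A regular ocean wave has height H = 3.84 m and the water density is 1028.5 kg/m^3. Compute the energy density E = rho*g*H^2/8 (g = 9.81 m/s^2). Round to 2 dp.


E = (1/8) * rho * g * H^2
E = (1/8) * 1028.5 * 9.81 * 3.84^2
E = 0.125 * 1028.5 * 9.81 * 14.7456
E = 18597.12 J/m^2

18597.12


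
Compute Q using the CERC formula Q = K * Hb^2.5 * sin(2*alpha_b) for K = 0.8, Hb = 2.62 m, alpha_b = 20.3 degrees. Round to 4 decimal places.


Q = K * Hb^2.5 * sin(2 * alpha_b)
Hb^2.5 = 2.62^2.5 = 11.111002
sin(2 * 20.3) = sin(40.6) = 0.650774
Q = 0.8 * 11.111002 * 0.650774
Q = 5.7846 m^3/s

5.7846


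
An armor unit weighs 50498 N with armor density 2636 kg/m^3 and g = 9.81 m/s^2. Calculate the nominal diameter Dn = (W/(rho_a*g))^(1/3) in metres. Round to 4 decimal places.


V = W / (rho_a * g)
V = 50498 / (2636 * 9.81)
V = 50498 / 25859.16
V = 1.952809 m^3
Dn = V^(1/3) = 1.952809^(1/3)
Dn = 1.2499 m

1.2499


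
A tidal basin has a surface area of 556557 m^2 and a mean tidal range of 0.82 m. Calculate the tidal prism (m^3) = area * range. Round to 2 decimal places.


Tidal prism = Area * Tidal range
P = 556557 * 0.82
P = 456376.74 m^3

456376.74


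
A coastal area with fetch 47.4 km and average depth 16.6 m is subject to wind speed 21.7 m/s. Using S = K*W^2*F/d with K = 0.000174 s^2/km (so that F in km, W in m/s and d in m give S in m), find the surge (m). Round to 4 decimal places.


S = K * W^2 * F / d
W^2 = 21.7^2 = 470.89
S = 0.000174 * 470.89 * 47.4 / 16.6
Numerator = 0.000174 * 470.89 * 47.4 = 3.883712
S = 3.883712 / 16.6 = 0.2340 m

0.2340


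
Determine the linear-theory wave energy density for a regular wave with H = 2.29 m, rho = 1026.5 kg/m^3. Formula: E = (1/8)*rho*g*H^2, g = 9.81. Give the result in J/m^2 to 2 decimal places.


E = (1/8) * rho * g * H^2
E = (1/8) * 1026.5 * 9.81 * 2.29^2
E = 0.125 * 1026.5 * 9.81 * 5.2441
E = 6600.99 J/m^2

6600.99


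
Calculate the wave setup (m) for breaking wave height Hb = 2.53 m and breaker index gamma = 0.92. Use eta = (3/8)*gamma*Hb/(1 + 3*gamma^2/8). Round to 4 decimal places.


eta = (3/8) * gamma * Hb / (1 + 3*gamma^2/8)
Numerator = (3/8) * 0.92 * 2.53 = 0.872850
Denominator = 1 + 3*0.92^2/8 = 1 + 0.317400 = 1.317400
eta = 0.872850 / 1.317400
eta = 0.6626 m

0.6626


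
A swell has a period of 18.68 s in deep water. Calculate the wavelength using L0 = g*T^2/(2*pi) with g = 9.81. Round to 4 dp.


L0 = g * T^2 / (2 * pi)
L0 = 9.81 * 18.68^2 / (2 * pi)
L0 = 9.81 * 348.9424 / 6.28319
L0 = 3423.1249 / 6.28319
L0 = 544.8073 m

544.8073


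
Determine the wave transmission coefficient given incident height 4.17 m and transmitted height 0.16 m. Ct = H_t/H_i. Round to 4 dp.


Ct = H_t / H_i
Ct = 0.16 / 4.17
Ct = 0.0384

0.0384


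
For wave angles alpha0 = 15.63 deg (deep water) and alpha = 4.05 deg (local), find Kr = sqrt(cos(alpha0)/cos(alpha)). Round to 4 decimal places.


Kr = sqrt(cos(alpha0) / cos(alpha))
cos(15.63) = 0.963022
cos(4.05) = 0.997503
Kr = sqrt(0.963022 / 0.997503)
Kr = sqrt(0.965433)
Kr = 0.9826

0.9826


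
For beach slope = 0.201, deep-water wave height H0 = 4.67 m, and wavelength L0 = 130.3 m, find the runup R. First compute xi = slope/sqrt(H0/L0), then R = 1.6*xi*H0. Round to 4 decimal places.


xi = slope / sqrt(H0/L0)
H0/L0 = 4.67/130.3 = 0.035840
sqrt(0.035840) = 0.189316
xi = 0.201 / 0.189316 = 1.061720
R = 1.6 * xi * H0 = 1.6 * 1.061720 * 4.67
R = 7.9332 m

7.9332


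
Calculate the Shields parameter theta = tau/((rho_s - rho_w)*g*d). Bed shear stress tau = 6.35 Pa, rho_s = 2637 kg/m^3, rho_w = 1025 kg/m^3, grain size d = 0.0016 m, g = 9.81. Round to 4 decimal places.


theta = tau / ((rho_s - rho_w) * g * d)
rho_s - rho_w = 2637 - 1025 = 1612
Denominator = 1612 * 9.81 * 0.0016 = 25.301952
theta = 6.35 / 25.301952
theta = 0.2510

0.2510


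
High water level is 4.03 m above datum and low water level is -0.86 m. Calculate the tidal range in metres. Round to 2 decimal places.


Tidal range = High water - Low water
Tidal range = 4.03 - (-0.86)
Tidal range = 4.89 m

4.89


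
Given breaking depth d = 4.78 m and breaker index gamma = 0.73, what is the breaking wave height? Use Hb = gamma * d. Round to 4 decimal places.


Hb = gamma * d
Hb = 0.73 * 4.78
Hb = 3.4894 m

3.4894


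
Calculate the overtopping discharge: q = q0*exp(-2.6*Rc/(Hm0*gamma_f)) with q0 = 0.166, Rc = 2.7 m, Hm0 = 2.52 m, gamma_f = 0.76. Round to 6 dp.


q = q0 * exp(-2.6 * Rc / (Hm0 * gamma_f))
Exponent = -2.6 * 2.7 / (2.52 * 0.76)
= -2.6 * 2.7 / 1.9152
= -3.665414
exp(-3.665414) = 0.025594
q = 0.166 * 0.025594
q = 0.004249 m^3/s/m

0.004249


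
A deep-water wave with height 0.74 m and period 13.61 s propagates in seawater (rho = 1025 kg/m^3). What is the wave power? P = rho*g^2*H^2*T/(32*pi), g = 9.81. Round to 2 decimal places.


P = rho * g^2 * H^2 * T / (32 * pi)
P = 1025 * 9.81^2 * 0.74^2 * 13.61 / (32 * pi)
P = 1025 * 96.2361 * 0.5476 * 13.61 / 100.53096
P = 7312.80 W/m

7312.80


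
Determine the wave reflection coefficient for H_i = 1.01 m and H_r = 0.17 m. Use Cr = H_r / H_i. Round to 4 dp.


Cr = H_r / H_i
Cr = 0.17 / 1.01
Cr = 0.1683

0.1683


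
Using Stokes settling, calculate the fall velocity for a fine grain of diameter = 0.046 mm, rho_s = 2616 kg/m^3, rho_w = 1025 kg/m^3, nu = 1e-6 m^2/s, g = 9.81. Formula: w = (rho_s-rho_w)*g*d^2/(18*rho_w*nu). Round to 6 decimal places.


w = (rho_s - rho_w) * g * d^2 / (18 * rho_w * nu)
d = 0.046 mm = 0.000046 m
rho_s - rho_w = 2616 - 1025 = 1591
Numerator = 1591 * 9.81 * (0.000046)^2 = 0.000033025914
Denominator = 18 * 1025 * 1e-6 = 0.018450
w = 0.001790 m/s

0.001790


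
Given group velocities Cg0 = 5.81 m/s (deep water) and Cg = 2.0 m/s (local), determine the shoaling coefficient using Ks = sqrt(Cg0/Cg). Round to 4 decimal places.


Ks = sqrt(Cg0 / Cg)
Ks = sqrt(5.81 / 2.0)
Ks = sqrt(2.9050)
Ks = 1.7044

1.7044


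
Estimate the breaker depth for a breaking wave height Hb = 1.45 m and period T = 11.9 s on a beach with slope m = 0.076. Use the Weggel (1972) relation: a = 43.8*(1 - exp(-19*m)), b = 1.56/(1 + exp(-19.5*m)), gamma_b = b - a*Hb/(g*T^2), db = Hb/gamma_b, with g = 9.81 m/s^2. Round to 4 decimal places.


a = 43.8 * (1 - exp(-19 * m))
exp(-19 * 0.076) = exp(-1.4440) = 0.235982
a = 43.8 * (1 - 0.235982) = 33.463991
b = 1.56 / (1 + exp(-19.5 * m))
exp(-19.5 * 0.076) = exp(-1.4820) = 0.227183
b = 1.56 / (1 + 0.227183) = 1.271204
Hb / (g * T^2) = 1.45 / (9.81 * 11.9^2) = 1.45 / 1389.1941 = 0.00104377
gamma_b = b - a * Hb/(g*T^2) = 1.271204 - 33.463991 * 0.00104377 = 1.236275
db = Hb / gamma_b = 1.45 / 1.236275
db = 1.1729 m

1.1729


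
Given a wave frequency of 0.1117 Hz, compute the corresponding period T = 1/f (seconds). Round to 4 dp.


T = 1 / f
T = 1 / 0.1117
T = 8.9526 s

8.9526


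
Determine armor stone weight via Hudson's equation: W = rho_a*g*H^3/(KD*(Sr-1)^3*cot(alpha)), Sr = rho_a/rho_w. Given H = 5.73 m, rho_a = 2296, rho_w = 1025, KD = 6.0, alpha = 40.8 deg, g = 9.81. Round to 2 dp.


Sr = rho_a / rho_w = 2296 / 1025 = 2.240000
(Sr - 1) = 1.240000
(Sr - 1)^3 = 1.906624
cot(40.8) = 1 / tan(40.8) = 1 / 0.863177 = 1.158511
Numerator = 2296 * 9.81 * 5.73^3 = 4237451.6611
Denominator = 6.0 * 1.906624 * 1.158511 = 13.253071
W = 4237451.6611 / 13.253071
W = 319733.57 N

319733.57


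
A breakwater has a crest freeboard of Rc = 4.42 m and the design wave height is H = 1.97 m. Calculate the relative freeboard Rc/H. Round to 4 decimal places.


Relative freeboard = Rc / H
= 4.42 / 1.97
= 2.2437

2.2437


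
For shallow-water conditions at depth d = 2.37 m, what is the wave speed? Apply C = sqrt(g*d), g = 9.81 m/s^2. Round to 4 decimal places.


Using the shallow-water approximation:
C = sqrt(g * d) = sqrt(9.81 * 2.37)
C = sqrt(23.2497)
C = 4.8218 m/s

4.8218


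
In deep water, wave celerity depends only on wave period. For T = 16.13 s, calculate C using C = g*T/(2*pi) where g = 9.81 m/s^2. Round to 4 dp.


We use the deep-water celerity formula:
C = g * T / (2 * pi)
C = 9.81 * 16.13 / (2 * 3.14159...)
C = 158.235300 / 6.283185
C = 25.1839 m/s

25.1839


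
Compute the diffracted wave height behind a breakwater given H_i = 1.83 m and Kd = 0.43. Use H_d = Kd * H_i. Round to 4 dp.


H_d = Kd * H_i
H_d = 0.43 * 1.83
H_d = 0.7869 m

0.7869


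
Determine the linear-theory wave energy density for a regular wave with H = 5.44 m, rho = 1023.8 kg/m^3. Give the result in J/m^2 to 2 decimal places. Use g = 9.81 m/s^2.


E = (1/8) * rho * g * H^2
E = (1/8) * 1023.8 * 9.81 * 5.44^2
E = 0.125 * 1023.8 * 9.81 * 29.5936
E = 37152.83 J/m^2

37152.83


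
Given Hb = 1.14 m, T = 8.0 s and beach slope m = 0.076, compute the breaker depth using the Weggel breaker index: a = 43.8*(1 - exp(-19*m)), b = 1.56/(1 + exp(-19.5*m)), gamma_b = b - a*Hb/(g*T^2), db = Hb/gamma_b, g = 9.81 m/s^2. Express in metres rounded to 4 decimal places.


a = 43.8 * (1 - exp(-19 * m))
exp(-19 * 0.076) = exp(-1.4440) = 0.235982
a = 43.8 * (1 - 0.235982) = 33.463991
b = 1.56 / (1 + exp(-19.5 * m))
exp(-19.5 * 0.076) = exp(-1.4820) = 0.227183
b = 1.56 / (1 + 0.227183) = 1.271204
Hb / (g * T^2) = 1.14 / (9.81 * 8.0^2) = 1.14 / 627.8400 = 0.00181575
gamma_b = b - a * Hb/(g*T^2) = 1.271204 - 33.463991 * 0.00181575 = 1.210442
db = Hb / gamma_b = 1.14 / 1.210442
db = 0.9418 m

0.9418


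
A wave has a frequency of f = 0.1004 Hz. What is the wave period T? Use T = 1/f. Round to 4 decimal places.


T = 1 / f
T = 1 / 0.1004
T = 9.9602 s

9.9602


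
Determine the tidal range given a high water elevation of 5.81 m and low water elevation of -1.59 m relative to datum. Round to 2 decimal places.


Tidal range = High water - Low water
Tidal range = 5.81 - (-1.59)
Tidal range = 7.40 m

7.40


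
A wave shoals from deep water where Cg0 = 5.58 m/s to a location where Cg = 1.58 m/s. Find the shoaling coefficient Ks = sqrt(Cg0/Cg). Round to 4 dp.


Ks = sqrt(Cg0 / Cg)
Ks = sqrt(5.58 / 1.58)
Ks = sqrt(3.5316)
Ks = 1.8793

1.8793


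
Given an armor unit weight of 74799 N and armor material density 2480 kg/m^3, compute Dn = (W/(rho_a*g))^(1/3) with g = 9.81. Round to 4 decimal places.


V = W / (rho_a * g)
V = 74799 / (2480 * 9.81)
V = 74799 / 24328.80
V = 3.074504 m^3
Dn = V^(1/3) = 3.074504^(1/3)
Dn = 1.4541 m

1.4541


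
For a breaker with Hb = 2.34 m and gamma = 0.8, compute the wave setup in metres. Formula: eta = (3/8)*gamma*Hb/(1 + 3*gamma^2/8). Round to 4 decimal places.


eta = (3/8) * gamma * Hb / (1 + 3*gamma^2/8)
Numerator = (3/8) * 0.8 * 2.34 = 0.702000
Denominator = 1 + 3*0.8^2/8 = 1 + 0.240000 = 1.240000
eta = 0.702000 / 1.240000
eta = 0.5661 m

0.5661


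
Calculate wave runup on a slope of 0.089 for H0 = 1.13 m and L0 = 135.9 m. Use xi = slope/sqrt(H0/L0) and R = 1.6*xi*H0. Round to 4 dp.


xi = slope / sqrt(H0/L0)
H0/L0 = 1.13/135.9 = 0.008315
sqrt(0.008315) = 0.091186
xi = 0.089 / 0.091186 = 0.976024
R = 1.6 * xi * H0 = 1.6 * 0.976024 * 1.13
R = 1.7647 m

1.7647


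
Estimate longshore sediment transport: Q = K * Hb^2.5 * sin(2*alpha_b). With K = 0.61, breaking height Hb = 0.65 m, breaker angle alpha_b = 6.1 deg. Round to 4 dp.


Q = K * Hb^2.5 * sin(2 * alpha_b)
Hb^2.5 = 0.65^2.5 = 0.340630
sin(2 * 6.1) = sin(12.2) = 0.211325
Q = 0.61 * 0.340630 * 0.211325
Q = 0.0439 m^3/s

0.0439


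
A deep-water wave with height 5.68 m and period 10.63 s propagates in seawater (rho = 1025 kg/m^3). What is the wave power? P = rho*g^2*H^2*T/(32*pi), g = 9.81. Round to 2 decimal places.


P = rho * g^2 * H^2 * T / (32 * pi)
P = 1025 * 9.81^2 * 5.68^2 * 10.63 / (32 * pi)
P = 1025 * 96.2361 * 32.2624 * 10.63 / 100.53096
P = 336505.34 W/m

336505.34


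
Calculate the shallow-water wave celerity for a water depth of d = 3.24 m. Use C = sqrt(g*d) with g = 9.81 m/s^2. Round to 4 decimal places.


Using the shallow-water approximation:
C = sqrt(g * d) = sqrt(9.81 * 3.24)
C = sqrt(31.7844)
C = 5.6378 m/s

5.6378


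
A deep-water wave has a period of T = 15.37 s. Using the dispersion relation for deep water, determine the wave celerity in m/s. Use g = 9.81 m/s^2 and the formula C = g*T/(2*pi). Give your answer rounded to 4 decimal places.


We use the deep-water celerity formula:
C = g * T / (2 * pi)
C = 9.81 * 15.37 / (2 * 3.14159...)
C = 150.779700 / 6.283185
C = 23.9973 m/s

23.9973


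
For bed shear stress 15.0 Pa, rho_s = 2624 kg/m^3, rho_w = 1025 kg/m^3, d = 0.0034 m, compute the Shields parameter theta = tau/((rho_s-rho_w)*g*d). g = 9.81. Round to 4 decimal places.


theta = tau / ((rho_s - rho_w) * g * d)
rho_s - rho_w = 2624 - 1025 = 1599
Denominator = 1599 * 9.81 * 0.0034 = 53.333046
theta = 15.0 / 53.333046
theta = 0.2813

0.2813


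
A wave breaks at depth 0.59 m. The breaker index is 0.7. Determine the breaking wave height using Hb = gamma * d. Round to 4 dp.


Hb = gamma * d
Hb = 0.7 * 0.59
Hb = 0.4130 m

0.4130


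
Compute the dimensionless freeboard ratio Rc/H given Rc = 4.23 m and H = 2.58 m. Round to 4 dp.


Relative freeboard = Rc / H
= 4.23 / 2.58
= 1.6395

1.6395


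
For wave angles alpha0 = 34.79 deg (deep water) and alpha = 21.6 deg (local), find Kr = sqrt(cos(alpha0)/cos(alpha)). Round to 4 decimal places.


Kr = sqrt(cos(alpha0) / cos(alpha))
cos(34.79) = 0.821249
cos(21.6) = 0.929776
Kr = sqrt(0.821249 / 0.929776)
Kr = sqrt(0.883276)
Kr = 0.9398

0.9398


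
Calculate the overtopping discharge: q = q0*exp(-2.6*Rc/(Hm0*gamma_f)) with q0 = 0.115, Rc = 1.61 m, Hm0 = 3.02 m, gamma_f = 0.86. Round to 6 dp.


q = q0 * exp(-2.6 * Rc / (Hm0 * gamma_f))
Exponent = -2.6 * 1.61 / (3.02 * 0.86)
= -2.6 * 1.61 / 2.5972
= -1.611736
exp(-1.611736) = 0.199541
q = 0.115 * 0.199541
q = 0.022947 m^3/s/m

0.022947


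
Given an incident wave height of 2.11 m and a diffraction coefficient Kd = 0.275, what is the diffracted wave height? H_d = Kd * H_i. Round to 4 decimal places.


H_d = Kd * H_i
H_d = 0.275 * 2.11
H_d = 0.5803 m

0.5803


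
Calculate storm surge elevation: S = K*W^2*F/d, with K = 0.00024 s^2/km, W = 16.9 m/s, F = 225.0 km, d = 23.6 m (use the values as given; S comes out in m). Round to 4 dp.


S = K * W^2 * F / d
W^2 = 16.9^2 = 285.61
S = 0.00024 * 285.61 * 225.0 / 23.6
Numerator = 0.00024 * 285.61 * 225.0 = 15.422940
S = 15.422940 / 23.6 = 0.6535 m

0.6535


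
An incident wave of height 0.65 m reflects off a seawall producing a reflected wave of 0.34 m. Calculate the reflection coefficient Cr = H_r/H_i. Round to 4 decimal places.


Cr = H_r / H_i
Cr = 0.34 / 0.65
Cr = 0.5231

0.5231


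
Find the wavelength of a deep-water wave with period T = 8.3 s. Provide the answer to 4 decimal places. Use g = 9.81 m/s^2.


L0 = g * T^2 / (2 * pi)
L0 = 9.81 * 8.3^2 / (2 * pi)
L0 = 9.81 * 68.8900 / 6.28319
L0 = 675.8109 / 6.28319
L0 = 107.5586 m

107.5586


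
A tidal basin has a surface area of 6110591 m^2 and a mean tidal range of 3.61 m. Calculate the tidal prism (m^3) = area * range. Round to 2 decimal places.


Tidal prism = Area * Tidal range
P = 6110591 * 3.61
P = 22059233.51 m^3

22059233.51


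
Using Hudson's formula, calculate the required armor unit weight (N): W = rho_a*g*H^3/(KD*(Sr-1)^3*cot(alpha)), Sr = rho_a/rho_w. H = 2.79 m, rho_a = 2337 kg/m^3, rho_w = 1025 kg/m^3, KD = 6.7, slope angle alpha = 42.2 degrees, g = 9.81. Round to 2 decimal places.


Sr = rho_a / rho_w = 2337 / 1025 = 2.280000
(Sr - 1) = 1.280000
(Sr - 1)^3 = 2.097152
cot(42.2) = 1 / tan(42.2) = 1 / 0.906745 = 1.102846
Numerator = 2337 * 9.81 * 2.79^3 = 497897.9402
Denominator = 6.7 * 2.097152 * 1.102846 = 15.496004
W = 497897.9402 / 15.496004
W = 32130.73 N

32130.73


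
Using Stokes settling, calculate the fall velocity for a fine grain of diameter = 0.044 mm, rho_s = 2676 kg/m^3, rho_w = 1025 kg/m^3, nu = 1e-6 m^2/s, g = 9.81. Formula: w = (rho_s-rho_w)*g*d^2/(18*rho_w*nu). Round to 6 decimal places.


w = (rho_s - rho_w) * g * d^2 / (18 * rho_w * nu)
d = 0.044 mm = 0.000044 m
rho_s - rho_w = 2676 - 1025 = 1651
Numerator = 1651 * 9.81 * (0.000044)^2 = 0.000031356056
Denominator = 18 * 1025 * 1e-6 = 0.018450
w = 0.001700 m/s

0.001700


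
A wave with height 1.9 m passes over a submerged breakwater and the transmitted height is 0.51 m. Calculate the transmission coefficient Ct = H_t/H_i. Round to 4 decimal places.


Ct = H_t / H_i
Ct = 0.51 / 1.9
Ct = 0.2684

0.2684


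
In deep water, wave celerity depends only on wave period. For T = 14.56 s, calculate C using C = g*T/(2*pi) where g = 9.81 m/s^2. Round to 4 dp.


We use the deep-water celerity formula:
C = g * T / (2 * pi)
C = 9.81 * 14.56 / (2 * 3.14159...)
C = 142.833600 / 6.283185
C = 22.7327 m/s

22.7327


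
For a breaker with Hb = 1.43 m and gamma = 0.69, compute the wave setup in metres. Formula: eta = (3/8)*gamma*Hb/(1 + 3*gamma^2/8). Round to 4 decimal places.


eta = (3/8) * gamma * Hb / (1 + 3*gamma^2/8)
Numerator = (3/8) * 0.69 * 1.43 = 0.370012
Denominator = 1 + 3*0.69^2/8 = 1 + 0.178538 = 1.178538
eta = 0.370012 / 1.178538
eta = 0.3140 m

0.3140


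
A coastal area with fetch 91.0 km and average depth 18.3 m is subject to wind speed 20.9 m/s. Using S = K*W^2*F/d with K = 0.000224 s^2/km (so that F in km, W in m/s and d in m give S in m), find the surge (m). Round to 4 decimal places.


S = K * W^2 * F / d
W^2 = 20.9^2 = 436.81
S = 0.000224 * 436.81 * 91.0 / 18.3
Numerator = 0.000224 * 436.81 * 91.0 = 8.903935
S = 8.903935 / 18.3 = 0.4866 m

0.4866


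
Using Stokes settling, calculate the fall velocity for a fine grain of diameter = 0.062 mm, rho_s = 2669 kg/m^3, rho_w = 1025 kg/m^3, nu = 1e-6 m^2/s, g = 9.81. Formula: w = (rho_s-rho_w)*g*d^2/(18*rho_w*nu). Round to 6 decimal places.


w = (rho_s - rho_w) * g * d^2 / (18 * rho_w * nu)
d = 0.062 mm = 0.000062 m
rho_s - rho_w = 2669 - 1025 = 1644
Numerator = 1644 * 9.81 * (0.000062)^2 = 0.000061994648
Denominator = 18 * 1025 * 1e-6 = 0.018450
w = 0.003360 m/s

0.003360


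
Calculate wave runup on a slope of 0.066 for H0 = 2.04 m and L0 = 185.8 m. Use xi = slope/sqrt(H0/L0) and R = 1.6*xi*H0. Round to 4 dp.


xi = slope / sqrt(H0/L0)
H0/L0 = 2.04/185.8 = 0.010980
sqrt(0.010980) = 0.104783
xi = 0.066 / 0.104783 = 0.629871
R = 1.6 * xi * H0 = 1.6 * 0.629871 * 2.04
R = 2.0559 m

2.0559


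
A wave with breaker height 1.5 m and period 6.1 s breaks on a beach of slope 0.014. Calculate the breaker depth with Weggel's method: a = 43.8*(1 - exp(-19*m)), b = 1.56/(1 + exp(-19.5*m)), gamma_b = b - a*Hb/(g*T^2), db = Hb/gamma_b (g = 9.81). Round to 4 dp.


a = 43.8 * (1 - exp(-19 * m))
exp(-19 * 0.014) = exp(-0.2660) = 0.766439
a = 43.8 * (1 - 0.766439) = 10.229966
b = 1.56 / (1 + exp(-19.5 * m))
exp(-19.5 * 0.014) = exp(-0.2730) = 0.761093
b = 1.56 / (1 + 0.761093) = 0.885814
Hb / (g * T^2) = 1.5 / (9.81 * 6.1^2) = 1.5 / 365.0301 = 0.00410925
gamma_b = b - a * Hb/(g*T^2) = 0.885814 - 10.229966 * 0.00410925 = 0.843776
db = Hb / gamma_b = 1.5 / 0.843776
db = 1.7777 m

1.7777


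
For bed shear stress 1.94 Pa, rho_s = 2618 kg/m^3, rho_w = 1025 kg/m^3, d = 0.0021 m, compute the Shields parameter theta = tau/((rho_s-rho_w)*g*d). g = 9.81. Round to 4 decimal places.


theta = tau / ((rho_s - rho_w) * g * d)
rho_s - rho_w = 2618 - 1025 = 1593
Denominator = 1593 * 9.81 * 0.0021 = 32.817393
theta = 1.94 / 32.817393
theta = 0.0591

0.0591


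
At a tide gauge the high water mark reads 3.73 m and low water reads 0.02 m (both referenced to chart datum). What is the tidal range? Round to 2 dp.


Tidal range = High water - Low water
Tidal range = 3.73 - (0.02)
Tidal range = 3.71 m

3.71


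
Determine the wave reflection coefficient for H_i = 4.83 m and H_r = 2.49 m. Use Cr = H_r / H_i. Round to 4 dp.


Cr = H_r / H_i
Cr = 2.49 / 4.83
Cr = 0.5155

0.5155


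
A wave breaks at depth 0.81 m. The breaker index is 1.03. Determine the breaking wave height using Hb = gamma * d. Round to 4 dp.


Hb = gamma * d
Hb = 1.03 * 0.81
Hb = 0.8343 m

0.8343


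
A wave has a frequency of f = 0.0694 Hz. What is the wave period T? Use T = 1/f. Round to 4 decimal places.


T = 1 / f
T = 1 / 0.0694
T = 14.4092 s

14.4092


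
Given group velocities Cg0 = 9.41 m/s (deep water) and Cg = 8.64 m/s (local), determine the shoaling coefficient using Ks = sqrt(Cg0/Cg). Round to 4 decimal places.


Ks = sqrt(Cg0 / Cg)
Ks = sqrt(9.41 / 8.64)
Ks = sqrt(1.0891)
Ks = 1.0436

1.0436


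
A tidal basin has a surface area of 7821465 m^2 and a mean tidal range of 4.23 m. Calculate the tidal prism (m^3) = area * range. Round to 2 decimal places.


Tidal prism = Area * Tidal range
P = 7821465 * 4.23
P = 33084796.95 m^3

33084796.95


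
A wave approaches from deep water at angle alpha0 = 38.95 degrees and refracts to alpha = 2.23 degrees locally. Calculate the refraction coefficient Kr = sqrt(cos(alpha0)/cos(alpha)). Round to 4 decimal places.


Kr = sqrt(cos(alpha0) / cos(alpha))
cos(38.95) = 0.777695
cos(2.23) = 0.999243
Kr = sqrt(0.777695 / 0.999243)
Kr = sqrt(0.778284)
Kr = 0.8822

0.8822


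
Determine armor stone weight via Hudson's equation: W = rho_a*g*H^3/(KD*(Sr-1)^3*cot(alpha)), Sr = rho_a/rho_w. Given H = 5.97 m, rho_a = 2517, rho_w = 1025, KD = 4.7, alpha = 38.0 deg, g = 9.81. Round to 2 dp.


Sr = rho_a / rho_w = 2517 / 1025 = 2.455610
(Sr - 1) = 1.455610
(Sr - 1)^3 = 3.084146
cot(38.0) = 1 / tan(38.0) = 1 / 0.781286 = 1.279942
Numerator = 2517 * 9.81 * 5.97^3 = 5253820.3252
Denominator = 4.7 * 3.084146 * 1.279942 = 18.553374
W = 5253820.3252 / 18.553374
W = 283173.31 N

283173.31


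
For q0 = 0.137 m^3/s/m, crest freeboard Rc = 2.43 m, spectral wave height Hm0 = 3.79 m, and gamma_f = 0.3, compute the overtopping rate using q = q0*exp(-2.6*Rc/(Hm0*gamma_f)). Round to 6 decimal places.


q = q0 * exp(-2.6 * Rc / (Hm0 * gamma_f))
Exponent = -2.6 * 2.43 / (3.79 * 0.3)
= -2.6 * 2.43 / 1.1370
= -5.556728
exp(-5.556728) = 0.003861
q = 0.137 * 0.003861
q = 0.000529 m^3/s/m

0.000529


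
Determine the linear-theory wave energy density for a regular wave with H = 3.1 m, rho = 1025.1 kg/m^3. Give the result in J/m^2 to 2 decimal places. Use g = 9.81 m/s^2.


E = (1/8) * rho * g * H^2
E = (1/8) * 1025.1 * 9.81 * 3.1^2
E = 0.125 * 1025.1 * 9.81 * 9.6100
E = 12080.05 J/m^2

12080.05


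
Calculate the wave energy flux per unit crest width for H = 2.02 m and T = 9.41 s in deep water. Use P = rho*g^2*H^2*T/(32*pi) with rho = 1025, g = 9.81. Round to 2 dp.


P = rho * g^2 * H^2 * T / (32 * pi)
P = 1025 * 9.81^2 * 2.02^2 * 9.41 / (32 * pi)
P = 1025 * 96.2361 * 4.0804 * 9.41 / 100.53096
P = 37675.10 W/m

37675.10


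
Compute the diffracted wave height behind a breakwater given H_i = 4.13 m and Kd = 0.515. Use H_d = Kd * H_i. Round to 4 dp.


H_d = Kd * H_i
H_d = 0.515 * 4.13
H_d = 2.1270 m

2.1270


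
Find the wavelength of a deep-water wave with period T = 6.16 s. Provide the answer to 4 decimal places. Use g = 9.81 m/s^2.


L0 = g * T^2 / (2 * pi)
L0 = 9.81 * 6.16^2 / (2 * pi)
L0 = 9.81 * 37.9456 / 6.28319
L0 = 372.2463 / 6.28319
L0 = 59.2448 m

59.2448


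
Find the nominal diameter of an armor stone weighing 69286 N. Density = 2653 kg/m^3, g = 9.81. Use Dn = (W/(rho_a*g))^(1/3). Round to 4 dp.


V = W / (rho_a * g)
V = 69286 / (2653 * 9.81)
V = 69286 / 26025.93
V = 2.662191 m^3
Dn = V^(1/3) = 2.662191^(1/3)
Dn = 1.3859 m

1.3859


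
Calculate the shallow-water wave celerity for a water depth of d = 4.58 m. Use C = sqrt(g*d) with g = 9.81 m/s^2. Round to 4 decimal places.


Using the shallow-water approximation:
C = sqrt(g * d) = sqrt(9.81 * 4.58)
C = sqrt(44.9298)
C = 6.7030 m/s

6.7030


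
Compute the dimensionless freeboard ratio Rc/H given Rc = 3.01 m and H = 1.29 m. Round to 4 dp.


Relative freeboard = Rc / H
= 3.01 / 1.29
= 2.3333

2.3333


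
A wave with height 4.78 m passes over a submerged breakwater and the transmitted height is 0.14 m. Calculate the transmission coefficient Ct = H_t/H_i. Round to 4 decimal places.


Ct = H_t / H_i
Ct = 0.14 / 4.78
Ct = 0.0293

0.0293


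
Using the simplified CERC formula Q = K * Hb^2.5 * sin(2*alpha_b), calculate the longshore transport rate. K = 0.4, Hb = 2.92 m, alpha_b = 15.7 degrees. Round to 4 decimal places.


Q = K * Hb^2.5 * sin(2 * alpha_b)
Hb^2.5 = 2.92^2.5 = 14.569919
sin(2 * 15.7) = sin(31.4) = 0.521010
Q = 0.4 * 14.569919 * 0.521010
Q = 3.0364 m^3/s

3.0364


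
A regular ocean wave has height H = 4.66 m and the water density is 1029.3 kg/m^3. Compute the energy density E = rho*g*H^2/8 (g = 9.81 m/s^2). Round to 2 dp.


E = (1/8) * rho * g * H^2
E = (1/8) * 1029.3 * 9.81 * 4.66^2
E = 0.125 * 1029.3 * 9.81 * 21.7156
E = 27408.98 J/m^2

27408.98


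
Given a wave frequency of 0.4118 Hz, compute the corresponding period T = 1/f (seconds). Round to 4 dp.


T = 1 / f
T = 1 / 0.4118
T = 2.4284 s

2.4284


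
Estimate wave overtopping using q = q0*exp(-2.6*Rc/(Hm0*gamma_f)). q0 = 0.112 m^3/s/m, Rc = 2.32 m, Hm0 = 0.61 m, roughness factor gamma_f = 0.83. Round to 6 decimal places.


q = q0 * exp(-2.6 * Rc / (Hm0 * gamma_f))
Exponent = -2.6 * 2.32 / (0.61 * 0.83)
= -2.6 * 2.32 / 0.5063
= -11.913885
exp(-11.913885) = 0.000007
q = 0.112 * 0.000007
q = 0.000001 m^3/s/m

0.000001


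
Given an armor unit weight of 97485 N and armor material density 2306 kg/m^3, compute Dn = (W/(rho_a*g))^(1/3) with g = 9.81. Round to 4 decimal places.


V = W / (rho_a * g)
V = 97485 / (2306 * 9.81)
V = 97485 / 22621.86
V = 4.309327 m^3
Dn = V^(1/3) = 4.309327^(1/3)
Dn = 1.6273 m

1.6273


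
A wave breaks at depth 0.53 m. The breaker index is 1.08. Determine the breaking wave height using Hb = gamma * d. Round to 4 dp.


Hb = gamma * d
Hb = 1.08 * 0.53
Hb = 0.5724 m

0.5724


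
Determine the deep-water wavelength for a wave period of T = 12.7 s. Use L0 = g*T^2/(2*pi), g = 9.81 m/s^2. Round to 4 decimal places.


L0 = g * T^2 / (2 * pi)
L0 = 9.81 * 12.7^2 / (2 * pi)
L0 = 9.81 * 161.2900 / 6.28319
L0 = 1582.2549 / 6.28319
L0 = 251.8237 m

251.8237


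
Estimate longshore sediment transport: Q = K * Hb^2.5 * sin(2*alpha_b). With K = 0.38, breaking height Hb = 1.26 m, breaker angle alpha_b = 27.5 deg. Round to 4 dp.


Q = K * Hb^2.5 * sin(2 * alpha_b)
Hb^2.5 = 1.26^2.5 = 1.782077
sin(2 * 27.5) = sin(55.0) = 0.819152
Q = 0.38 * 1.782077 * 0.819152
Q = 0.5547 m^3/s

0.5547


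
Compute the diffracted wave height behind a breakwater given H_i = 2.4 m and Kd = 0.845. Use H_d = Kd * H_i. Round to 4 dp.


H_d = Kd * H_i
H_d = 0.845 * 2.4
H_d = 2.0280 m

2.0280


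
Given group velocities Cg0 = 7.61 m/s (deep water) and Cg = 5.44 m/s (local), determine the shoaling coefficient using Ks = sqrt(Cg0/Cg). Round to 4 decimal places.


Ks = sqrt(Cg0 / Cg)
Ks = sqrt(7.61 / 5.44)
Ks = sqrt(1.3989)
Ks = 1.1827

1.1827


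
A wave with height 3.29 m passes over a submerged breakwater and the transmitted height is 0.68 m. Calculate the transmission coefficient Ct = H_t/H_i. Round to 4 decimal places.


Ct = H_t / H_i
Ct = 0.68 / 3.29
Ct = 0.2067

0.2067


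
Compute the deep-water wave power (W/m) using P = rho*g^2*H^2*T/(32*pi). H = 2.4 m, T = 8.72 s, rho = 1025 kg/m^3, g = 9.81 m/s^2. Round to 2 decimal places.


P = rho * g^2 * H^2 * T / (32 * pi)
P = 1025 * 9.81^2 * 2.4^2 * 8.72 / (32 * pi)
P = 1025 * 96.2361 * 5.7600 * 8.72 / 100.53096
P = 49283.44 W/m

49283.44


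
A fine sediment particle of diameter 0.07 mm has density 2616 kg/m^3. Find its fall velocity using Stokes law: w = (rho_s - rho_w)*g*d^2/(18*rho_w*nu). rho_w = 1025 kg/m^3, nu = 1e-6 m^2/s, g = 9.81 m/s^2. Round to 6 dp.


w = (rho_s - rho_w) * g * d^2 / (18 * rho_w * nu)
d = 0.07 mm = 0.000070 m
rho_s - rho_w = 2616 - 1025 = 1591
Numerator = 1591 * 9.81 * (0.000070)^2 = 0.000076477779
Denominator = 18 * 1025 * 1e-6 = 0.018450
w = 0.004145 m/s

0.004145


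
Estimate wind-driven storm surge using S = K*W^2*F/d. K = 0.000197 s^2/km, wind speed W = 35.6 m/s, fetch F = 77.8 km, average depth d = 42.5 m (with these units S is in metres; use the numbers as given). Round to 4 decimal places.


S = K * W^2 * F / d
W^2 = 35.6^2 = 1267.36
S = 0.000197 * 1267.36 * 77.8 / 42.5
Numerator = 0.000197 * 1267.36 * 77.8 = 19.424320
S = 19.424320 / 42.5 = 0.4570 m

0.4570


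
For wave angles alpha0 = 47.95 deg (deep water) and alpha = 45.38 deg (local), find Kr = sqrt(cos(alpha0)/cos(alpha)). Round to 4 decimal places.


Kr = sqrt(cos(alpha0) / cos(alpha))
cos(47.95) = 0.669779
cos(45.38) = 0.702402
Kr = sqrt(0.669779 / 0.702402)
Kr = sqrt(0.953556)
Kr = 0.9765

0.9765


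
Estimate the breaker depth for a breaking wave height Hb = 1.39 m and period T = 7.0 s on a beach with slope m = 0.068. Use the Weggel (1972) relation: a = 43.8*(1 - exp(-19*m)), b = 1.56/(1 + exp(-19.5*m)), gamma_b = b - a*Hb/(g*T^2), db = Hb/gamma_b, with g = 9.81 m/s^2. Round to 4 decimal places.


a = 43.8 * (1 - exp(-19 * m))
exp(-19 * 0.068) = exp(-1.2920) = 0.274721
a = 43.8 * (1 - 0.274721) = 31.767229
b = 1.56 / (1 + exp(-19.5 * m))
exp(-19.5 * 0.068) = exp(-1.3260) = 0.265537
b = 1.56 / (1 + 0.265537) = 1.232678
Hb / (g * T^2) = 1.39 / (9.81 * 7.0^2) = 1.39 / 480.6900 = 0.00289168
gamma_b = b - a * Hb/(g*T^2) = 1.232678 - 31.767229 * 0.00289168 = 1.140817
db = Hb / gamma_b = 1.39 / 1.140817
db = 1.2184 m

1.2184


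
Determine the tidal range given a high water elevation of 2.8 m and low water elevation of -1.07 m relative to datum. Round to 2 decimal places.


Tidal range = High water - Low water
Tidal range = 2.8 - (-1.07)
Tidal range = 3.87 m

3.87


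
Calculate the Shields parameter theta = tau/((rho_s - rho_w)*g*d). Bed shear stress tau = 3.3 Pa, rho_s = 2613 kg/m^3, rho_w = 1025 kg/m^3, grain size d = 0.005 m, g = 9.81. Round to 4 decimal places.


theta = tau / ((rho_s - rho_w) * g * d)
rho_s - rho_w = 2613 - 1025 = 1588
Denominator = 1588 * 9.81 * 0.005 = 77.891400
theta = 3.3 / 77.891400
theta = 0.0424

0.0424


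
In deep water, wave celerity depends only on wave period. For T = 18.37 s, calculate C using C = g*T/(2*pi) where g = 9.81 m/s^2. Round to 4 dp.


We use the deep-water celerity formula:
C = g * T / (2 * pi)
C = 9.81 * 18.37 / (2 * 3.14159...)
C = 180.209700 / 6.283185
C = 28.6813 m/s

28.6813


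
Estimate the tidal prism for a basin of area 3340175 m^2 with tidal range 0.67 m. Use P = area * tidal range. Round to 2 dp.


Tidal prism = Area * Tidal range
P = 3340175 * 0.67
P = 2237917.25 m^3

2237917.25


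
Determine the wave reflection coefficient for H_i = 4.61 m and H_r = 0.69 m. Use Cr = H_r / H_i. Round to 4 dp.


Cr = H_r / H_i
Cr = 0.69 / 4.61
Cr = 0.1497

0.1497


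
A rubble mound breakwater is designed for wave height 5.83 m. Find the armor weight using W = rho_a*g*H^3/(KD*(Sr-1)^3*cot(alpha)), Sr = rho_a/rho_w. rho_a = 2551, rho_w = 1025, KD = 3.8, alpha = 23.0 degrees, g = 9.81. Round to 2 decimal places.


Sr = rho_a / rho_w = 2551 / 1025 = 2.488780
(Sr - 1) = 1.488780
(Sr - 1)^3 = 3.299833
cot(23.0) = 1 / tan(23.0) = 1 / 0.424475 = 2.355852
Numerator = 2551 * 9.81 * 5.83^3 = 4958897.4853
Denominator = 3.8 * 3.299833 * 2.355852 = 29.540897
W = 4958897.4853 / 29.540897
W = 167865.50 N

167865.50


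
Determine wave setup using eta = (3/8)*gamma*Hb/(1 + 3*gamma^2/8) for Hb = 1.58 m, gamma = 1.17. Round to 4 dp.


eta = (3/8) * gamma * Hb / (1 + 3*gamma^2/8)
Numerator = (3/8) * 1.17 * 1.58 = 0.693225
Denominator = 1 + 3*1.17^2/8 = 1 + 0.513338 = 1.513338
eta = 0.693225 / 1.513338
eta = 0.4581 m

0.4581


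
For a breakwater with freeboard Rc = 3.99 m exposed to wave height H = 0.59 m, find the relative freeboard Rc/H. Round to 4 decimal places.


Relative freeboard = Rc / H
= 3.99 / 0.59
= 6.7627

6.7627


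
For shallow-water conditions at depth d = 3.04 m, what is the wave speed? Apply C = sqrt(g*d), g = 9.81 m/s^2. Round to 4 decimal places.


Using the shallow-water approximation:
C = sqrt(g * d) = sqrt(9.81 * 3.04)
C = sqrt(29.8224)
C = 5.4610 m/s

5.4610


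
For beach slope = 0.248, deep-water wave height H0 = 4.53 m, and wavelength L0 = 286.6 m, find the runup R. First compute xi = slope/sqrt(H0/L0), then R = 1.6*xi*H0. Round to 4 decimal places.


xi = slope / sqrt(H0/L0)
H0/L0 = 4.53/286.6 = 0.015806
sqrt(0.015806) = 0.125722
xi = 0.248 / 0.125722 = 1.972607
R = 1.6 * xi * H0 = 1.6 * 1.972607 * 4.53
R = 14.2975 m

14.2975


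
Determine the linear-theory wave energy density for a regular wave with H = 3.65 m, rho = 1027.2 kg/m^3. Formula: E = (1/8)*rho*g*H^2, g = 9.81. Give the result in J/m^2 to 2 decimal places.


E = (1/8) * rho * g * H^2
E = (1/8) * 1027.2 * 9.81 * 3.65^2
E = 0.125 * 1027.2 * 9.81 * 13.3225
E = 16781.07 J/m^2

16781.07


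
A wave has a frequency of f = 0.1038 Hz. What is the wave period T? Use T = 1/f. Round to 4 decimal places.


T = 1 / f
T = 1 / 0.1038
T = 9.6339 s

9.6339


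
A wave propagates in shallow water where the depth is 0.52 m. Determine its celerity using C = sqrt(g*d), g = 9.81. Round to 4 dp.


Using the shallow-water approximation:
C = sqrt(g * d) = sqrt(9.81 * 0.52)
C = sqrt(5.1012)
C = 2.2586 m/s

2.2586


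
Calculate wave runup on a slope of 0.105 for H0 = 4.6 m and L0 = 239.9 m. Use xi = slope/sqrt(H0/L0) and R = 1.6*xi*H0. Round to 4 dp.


xi = slope / sqrt(H0/L0)
H0/L0 = 4.6/239.9 = 0.019175
sqrt(0.019175) = 0.138473
xi = 0.105 / 0.138473 = 0.758273
R = 1.6 * xi * H0 = 1.6 * 0.758273 * 4.6
R = 5.5809 m

5.5809


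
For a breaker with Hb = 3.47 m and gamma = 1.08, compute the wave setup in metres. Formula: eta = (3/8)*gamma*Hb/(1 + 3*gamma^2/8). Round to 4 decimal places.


eta = (3/8) * gamma * Hb / (1 + 3*gamma^2/8)
Numerator = (3/8) * 1.08 * 3.47 = 1.405350
Denominator = 1 + 3*1.08^2/8 = 1 + 0.437400 = 1.437400
eta = 1.405350 / 1.437400
eta = 0.9777 m

0.9777


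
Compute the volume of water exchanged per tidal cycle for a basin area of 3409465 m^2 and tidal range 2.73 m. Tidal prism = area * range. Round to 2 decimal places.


Tidal prism = Area * Tidal range
P = 3409465 * 2.73
P = 9307839.45 m^3

9307839.45


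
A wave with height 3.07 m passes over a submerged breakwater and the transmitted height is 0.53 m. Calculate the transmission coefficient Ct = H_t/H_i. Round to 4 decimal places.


Ct = H_t / H_i
Ct = 0.53 / 3.07
Ct = 0.1726

0.1726


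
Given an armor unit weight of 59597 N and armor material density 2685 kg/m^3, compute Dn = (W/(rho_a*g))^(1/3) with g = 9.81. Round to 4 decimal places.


V = W / (rho_a * g)
V = 59597 / (2685 * 9.81)
V = 59597 / 26339.85
V = 2.262617 m^3
Dn = V^(1/3) = 2.262617^(1/3)
Dn = 1.3128 m

1.3128


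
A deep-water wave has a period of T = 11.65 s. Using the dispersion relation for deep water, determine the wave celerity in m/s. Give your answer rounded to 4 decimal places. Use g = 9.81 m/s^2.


We use the deep-water celerity formula:
C = g * T / (2 * pi)
C = 9.81 * 11.65 / (2 * 3.14159...)
C = 114.286500 / 6.283185
C = 18.1893 m/s

18.1893


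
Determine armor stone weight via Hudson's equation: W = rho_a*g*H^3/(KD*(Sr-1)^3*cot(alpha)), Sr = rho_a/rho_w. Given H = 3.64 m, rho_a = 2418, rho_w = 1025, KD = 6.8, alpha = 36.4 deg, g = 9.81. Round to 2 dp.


Sr = rho_a / rho_w = 2418 / 1025 = 2.359024
(Sr - 1) = 1.359024
(Sr - 1)^3 = 2.510046
cot(36.4) = 1 / tan(36.4) = 1 / 0.737264 = 1.356367
Numerator = 2418 * 9.81 * 3.64^3 = 1144009.0362
Denominator = 6.8 * 2.510046 * 1.356367 = 23.150900
W = 1144009.0362 / 23.150900
W = 49415.32 N

49415.32


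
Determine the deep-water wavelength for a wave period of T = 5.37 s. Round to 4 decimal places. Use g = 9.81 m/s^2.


L0 = g * T^2 / (2 * pi)
L0 = 9.81 * 5.37^2 / (2 * pi)
L0 = 9.81 * 28.8369 / 6.28319
L0 = 282.8900 / 6.28319
L0 = 45.0233 m

45.0233


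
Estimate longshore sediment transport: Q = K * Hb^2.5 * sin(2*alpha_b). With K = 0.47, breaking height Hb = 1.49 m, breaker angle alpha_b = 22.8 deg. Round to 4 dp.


Q = K * Hb^2.5 * sin(2 * alpha_b)
Hb^2.5 = 1.49^2.5 = 2.709977
sin(2 * 22.8) = sin(45.6) = 0.714473
Q = 0.47 * 2.709977 * 0.714473
Q = 0.9100 m^3/s

0.9100


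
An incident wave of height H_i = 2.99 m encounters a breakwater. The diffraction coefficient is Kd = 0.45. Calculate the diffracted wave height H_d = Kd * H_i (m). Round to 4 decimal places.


H_d = Kd * H_i
H_d = 0.45 * 2.99
H_d = 1.3455 m

1.3455


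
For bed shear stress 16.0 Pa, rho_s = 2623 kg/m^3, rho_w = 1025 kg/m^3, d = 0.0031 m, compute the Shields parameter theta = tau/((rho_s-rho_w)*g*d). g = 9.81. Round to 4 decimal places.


theta = tau / ((rho_s - rho_w) * g * d)
rho_s - rho_w = 2623 - 1025 = 1598
Denominator = 1598 * 9.81 * 0.0031 = 48.596778
theta = 16.0 / 48.596778
theta = 0.3292

0.3292


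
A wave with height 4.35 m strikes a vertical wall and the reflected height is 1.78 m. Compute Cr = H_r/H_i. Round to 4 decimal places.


Cr = H_r / H_i
Cr = 1.78 / 4.35
Cr = 0.4092

0.4092


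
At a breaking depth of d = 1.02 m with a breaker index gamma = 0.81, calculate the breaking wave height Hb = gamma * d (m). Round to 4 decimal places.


Hb = gamma * d
Hb = 0.81 * 1.02
Hb = 0.8262 m

0.8262


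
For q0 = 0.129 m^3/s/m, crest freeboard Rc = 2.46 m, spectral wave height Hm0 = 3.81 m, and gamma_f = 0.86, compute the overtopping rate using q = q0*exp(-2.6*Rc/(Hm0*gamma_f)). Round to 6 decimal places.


q = q0 * exp(-2.6 * Rc / (Hm0 * gamma_f))
Exponent = -2.6 * 2.46 / (3.81 * 0.86)
= -2.6 * 2.46 / 3.2766
= -1.952023
exp(-1.952023) = 0.141986
q = 0.129 * 0.141986
q = 0.018316 m^3/s/m

0.018316


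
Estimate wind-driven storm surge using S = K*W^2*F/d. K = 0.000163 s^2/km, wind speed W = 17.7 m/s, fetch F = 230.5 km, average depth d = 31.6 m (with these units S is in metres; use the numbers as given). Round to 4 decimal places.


S = K * W^2 * F / d
W^2 = 17.7^2 = 313.29
S = 0.000163 * 313.29 * 230.5 / 31.6
Numerator = 0.000163 * 313.29 * 230.5 = 11.770775
S = 11.770775 / 31.6 = 0.3725 m

0.3725


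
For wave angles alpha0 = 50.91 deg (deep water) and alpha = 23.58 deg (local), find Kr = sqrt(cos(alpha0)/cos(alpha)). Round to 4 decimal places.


Kr = sqrt(cos(alpha0) / cos(alpha))
cos(50.91) = 0.630540
cos(23.58) = 0.916502
Kr = sqrt(0.630540 / 0.916502)
Kr = sqrt(0.687985)
Kr = 0.8294

0.8294


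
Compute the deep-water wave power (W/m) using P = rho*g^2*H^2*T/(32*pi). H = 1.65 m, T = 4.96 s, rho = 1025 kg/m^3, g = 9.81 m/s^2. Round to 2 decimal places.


P = rho * g^2 * H^2 * T / (32 * pi)
P = 1025 * 9.81^2 * 1.65^2 * 4.96 / (32 * pi)
P = 1025 * 96.2361 * 2.7225 * 4.96 / 100.53096
P = 13249.87 W/m

13249.87


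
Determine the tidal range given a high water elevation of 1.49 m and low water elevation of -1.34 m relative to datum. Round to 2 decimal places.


Tidal range = High water - Low water
Tidal range = 1.49 - (-1.34)
Tidal range = 2.83 m

2.83


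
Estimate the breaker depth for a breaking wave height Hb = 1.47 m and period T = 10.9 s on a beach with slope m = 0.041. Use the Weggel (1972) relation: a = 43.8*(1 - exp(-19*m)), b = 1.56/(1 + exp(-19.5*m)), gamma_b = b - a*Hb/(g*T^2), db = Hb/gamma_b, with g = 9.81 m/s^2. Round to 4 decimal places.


a = 43.8 * (1 - exp(-19 * m))
exp(-19 * 0.041) = exp(-0.7790) = 0.458865
a = 43.8 * (1 - 0.458865) = 23.701728
b = 1.56 / (1 + exp(-19.5 * m))
exp(-19.5 * 0.041) = exp(-0.7995) = 0.449554
b = 1.56 / (1 + 0.449554) = 1.076193
Hb / (g * T^2) = 1.47 / (9.81 * 10.9^2) = 1.47 / 1165.5261 = 0.00126123
gamma_b = b - a * Hb/(g*T^2) = 1.076193 - 23.701728 * 0.00126123 = 1.046300
db = Hb / gamma_b = 1.47 / 1.046300
db = 1.4050 m

1.4050


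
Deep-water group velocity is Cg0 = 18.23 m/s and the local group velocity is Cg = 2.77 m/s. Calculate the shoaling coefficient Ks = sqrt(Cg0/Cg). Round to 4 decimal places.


Ks = sqrt(Cg0 / Cg)
Ks = sqrt(18.23 / 2.77)
Ks = sqrt(6.5812)
Ks = 2.5654

2.5654


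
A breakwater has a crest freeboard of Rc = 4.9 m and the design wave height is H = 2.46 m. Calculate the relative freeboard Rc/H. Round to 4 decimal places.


Relative freeboard = Rc / H
= 4.9 / 2.46
= 1.9919

1.9919
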